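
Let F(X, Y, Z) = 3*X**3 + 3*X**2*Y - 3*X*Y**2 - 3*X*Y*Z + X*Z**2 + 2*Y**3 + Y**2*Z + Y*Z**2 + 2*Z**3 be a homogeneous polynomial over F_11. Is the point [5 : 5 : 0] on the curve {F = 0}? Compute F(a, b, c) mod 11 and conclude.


F(5,5,0) ≡ 9 (mod 11); P is NOT on the curve.

Evaluate F(5, 5, 0) term-by-term (mod 11).
  3*X**3 ↦ 3·125·1·1 = 375
  3*X**2*Y ↦ 3·25·5·1 = 375
  -3*X*Y**2 ↦ -3·5·25·1 = -375
  -3*X*Y*Z ↦ -3·5·5·0 = 0
  X*Z**2 ↦ 1·5·1·0 = 0
  2*Y**3 ↦ 2·1·125·1 = 250
  Y**2*Z ↦ 1·1·25·0 = 0
  Y*Z**2 ↦ 1·1·5·0 = 0
  2*Z**3 ↦ 2·1·1·0 = 0
Sum: F(5, 5, 0) = (375) + (375) + (-375) + (0) + (0) + (250) + (0) + (0) + (0) = 625.
Reducing mod 11: 625 ≡ 9 (mod 11).
Since F(a, b, c) ≡ 9 ≠ 0 (mod 11), P does NOT lie on the curve.


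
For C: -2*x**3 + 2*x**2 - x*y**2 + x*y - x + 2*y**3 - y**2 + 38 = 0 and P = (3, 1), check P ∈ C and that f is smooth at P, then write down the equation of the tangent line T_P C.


Tangent line at P: -43*x + y + 128 = 0.

Step 1: f(3, 1) = 0, so P lies on C.
Step 2: partial derivatives
  f_x(x, y) = -6*x**2 + 4*x - y**2 + y - 1, f_y(x, y) = -2*x*y + x + 6*y**2 - 2*y.
  f_x(P) = -43, f_y(P) = 1 (gradient nonzero, so P is smooth).
Step 3: tangent line at P: -43·(x − 3) + 1·(y − 1) = 0.
Expanding: -43*x + y + 128 = 0.


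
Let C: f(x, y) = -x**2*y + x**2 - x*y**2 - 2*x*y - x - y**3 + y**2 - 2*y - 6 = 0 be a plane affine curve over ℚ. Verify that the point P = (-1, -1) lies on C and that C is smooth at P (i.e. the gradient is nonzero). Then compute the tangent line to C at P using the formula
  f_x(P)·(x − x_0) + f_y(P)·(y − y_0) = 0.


Tangent line at P: -4*x - 8*y - 12 = 0.

Step 1: f(-1, -1) = 0, so P lies on C.
Step 2: partial derivatives
  f_x(x, y) = -2*x*y + 2*x - y**2 - 2*y - 1, f_y(x, y) = -x**2 - 2*x*y - 2*x - 3*y**2 + 2*y - 2.
  f_x(P) = -4, f_y(P) = -8 (gradient nonzero, so P is smooth).
Step 3: tangent line at P: -4·(x − -1) + -8·(y − -1) = 0.
Expanding: -4*x - 8*y - 12 = 0.


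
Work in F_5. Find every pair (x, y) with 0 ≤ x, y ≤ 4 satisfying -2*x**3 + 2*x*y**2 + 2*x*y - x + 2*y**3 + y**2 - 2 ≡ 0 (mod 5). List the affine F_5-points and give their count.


Affine F_5-points: {(1, 0), (2, 0), (3, 4), (4, 1), (4, 3), (4, 4)}; count = 6.

For each of the 25 pairs (x, y) ∈ F_5², evaluate f(x, y) mod 5. Record the zeros.
  x = 0: [0↦3, 1↦1, 2↦3, 3↦1, 4↦2]  zeros at y ∈ ∅
  x = 1: [0↦0, 1↦2, 2↦2, 3↦2, 4↦4]  zeros at y ∈ {0}
  x = 2: [0↦0, 1↦1, 2↦4, 3↦1, 4↦4]  zeros at y ∈ {0}
  x = 3: [0↦1, 1↦1, 2↦2, 3↦1, 4↦0]  zeros at y ∈ {4}
  x = 4: [0↦1, 1↦0, 2↦4, 3↦0, 4↦0]  zeros at y ∈ {1, 3, 4}
Collecting zeros: affine points = {(1, 0), (2, 0), (3, 4), (4, 1), (4, 3), (4, 4)}.
Total count |C(F_5)_aff| = 6.


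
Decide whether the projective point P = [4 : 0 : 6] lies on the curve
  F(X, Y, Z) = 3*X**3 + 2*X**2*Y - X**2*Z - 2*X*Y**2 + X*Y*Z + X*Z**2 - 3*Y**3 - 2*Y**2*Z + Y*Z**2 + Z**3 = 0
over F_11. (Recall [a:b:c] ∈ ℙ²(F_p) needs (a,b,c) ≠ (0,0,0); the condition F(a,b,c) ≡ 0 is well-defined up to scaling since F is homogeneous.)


F(4,0,6) ≡ 5 (mod 11); P is NOT on the curve.

Evaluate F(4, 0, 6) term-by-term (mod 11).
  3*X**3 ↦ 3·64·1·1 = 192
  2*X**2*Y ↦ 2·16·0·1 = 0
  -X**2*Z ↦ -1·16·1·6 = -96
  -2*X*Y**2 ↦ -2·4·0·1 = 0
  X*Y*Z ↦ 1·4·0·6 = 0
  X*Z**2 ↦ 1·4·1·36 = 144
  -3*Y**3 ↦ -3·1·0·1 = 0
  -2*Y**2*Z ↦ -2·1·0·6 = 0
  Y*Z**2 ↦ 1·1·0·36 = 0
  Z**3 ↦ 1·1·1·216 = 216
Sum: F(4, 0, 6) = (192) + (0) + (-96) + (0) + (0) + (144) + (0) + (0) + (0) + (216) = 456.
Reducing mod 11: 456 ≡ 5 (mod 11).
Since F(a, b, c) ≡ 5 ≠ 0 (mod 11), P does NOT lie on the curve.


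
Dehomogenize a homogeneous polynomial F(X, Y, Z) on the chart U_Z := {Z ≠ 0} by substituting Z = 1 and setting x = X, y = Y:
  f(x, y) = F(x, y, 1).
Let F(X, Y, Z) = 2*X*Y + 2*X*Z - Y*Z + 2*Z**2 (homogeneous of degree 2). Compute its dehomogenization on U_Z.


f(x, y) = 2*x*y + 2*x - y + 2

On U_Z we set Z = 1. Each monomial c·X^i·Y^j·Z^k in F becomes c·x^i·y^j·1^k = c·x^i·y^j.
Substituting Z = 1: F(X, Y, 1) = 2*x*y + 2*x - y + 2.
Note: deg(f) ≤ deg(F) = 2; strict inequality happens when F is divisible by Z (lost terms).


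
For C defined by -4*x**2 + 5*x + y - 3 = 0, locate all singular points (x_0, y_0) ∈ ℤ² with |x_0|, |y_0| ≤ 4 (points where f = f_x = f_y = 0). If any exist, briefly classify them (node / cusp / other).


No singular points in the scanned grid; C is smooth there.

Compute partial derivatives:
  f_x = 5 - 8*x.
  f_y = 1.
f_y = 1 is a nonzero constant, so f_y never vanishes: no point (x, y) can satisfy f = f_x = f_y = 0. In particular no (x, y) ∈ {−4, ..., 4}² is singular; the curve is smooth.


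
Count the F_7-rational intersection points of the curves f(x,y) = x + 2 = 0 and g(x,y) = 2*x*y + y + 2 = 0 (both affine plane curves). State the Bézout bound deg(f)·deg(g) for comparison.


Common zeros: {(5, 3)}; count = 1; Bézout bound = 2.

deg(f) = 1, deg(g) = 2, so Bézout bound = 2.
Scan x ∈ F_7. For each x, list the y ∈ F_7 with f(x, y) ≡ 0 and those with g(x, y) ≡ 0 (mod 7); the common zeros in that column are the intersection.
  x = 0: f ≡ 0 at y ∈ ∅; g ≡ 0 at y ∈ {5}; common: ∅.
  x = 1: f ≡ 0 at y ∈ ∅; g ≡ 0 at y ∈ {4}; common: ∅.
  x = 2: f ≡ 0 at y ∈ ∅; g ≡ 0 at y ∈ {1}; common: ∅.
  x = 3: f ≡ 0 at y ∈ ∅; g ≡ 0 at y ∈ ∅; common: ∅.
  x = 4: f ≡ 0 at y ∈ ∅; g ≡ 0 at y ∈ {6}; common: ∅.
  x = 5: f ≡ 0 at y ∈ {0, 1, 2, 3, 4, 5, 6}; g ≡ 0 at y ∈ {3}; common: {3}.
  x = 6: f ≡ 0 at y ∈ ∅; g ≡ 0 at y ∈ {2}; common: ∅.
Collecting: common zeros = {(5, 3)}, so the count is 1.
Comparison with the Bézout bound: 1 ≤ 2 = deg(f)·deg(g), as expected for curves with no common component (the affine F_7-count falls short of the bound because intersections may lie at infinity, over extension fields, or carry multiplicity).


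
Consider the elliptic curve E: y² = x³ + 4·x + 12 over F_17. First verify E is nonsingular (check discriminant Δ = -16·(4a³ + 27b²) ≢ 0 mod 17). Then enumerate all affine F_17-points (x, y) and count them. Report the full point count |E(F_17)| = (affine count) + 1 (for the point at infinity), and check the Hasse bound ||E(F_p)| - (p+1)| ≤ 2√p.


Affine points = {(1, 0), (3, 0), (5, 2), (5, 15), (7, 3), (7, 14), (10, 7), (10, 10), (13, 0), (15, 8), (15, 9)}; affine count = 11; |E(F_17)| = 12.

Discriminant check: Δ ∝ 4a³ + 27b² = 4·4³ + 27·12² = 4·64 + 27·144 ≡ 13 (mod 17). Nonzero ⇒ E is nonsingular.
For each x ∈ F_17, compute rhs = x³ + 4·x + 12 mod 17, then count y ∈ F_17 with y² ≡ rhs.
  x = 0: rhs = 12, matching y values: none (0 points).
  x = 1: rhs = 0, matching y values: 0 (1 points).
  x = 2: rhs = 11, matching y values: none (0 points).
  x = 3: rhs = 0, matching y values: 0 (1 points).
  x = 4: rhs = 7, matching y values: none (0 points).
  x = 5: rhs = 4, matching y values: 2, 15 (2 points).
  x = 6: rhs = 14, matching y values: none (0 points).
  x = 7: rhs = 9, matching y values: 3, 14 (2 points).
  x = 8: rhs = 12, matching y values: none (0 points).
  x = 9: rhs = 12, matching y values: none (0 points).
  x = 10: rhs = 15, matching y values: 7, 10 (2 points).
  x = 11: rhs = 10, matching y values: none (0 points).
  x = 12: rhs = 3, matching y values: none (0 points).
  x = 13: rhs = 0, matching y values: 0 (1 points).
  x = 14: rhs = 7, matching y values: none (0 points).
  x = 15: rhs = 13, matching y values: 8, 9 (2 points).
  x = 16: rhs = 7, matching y values: none (0 points).
Total affine count: 11.
Full point count |E(F_17)| = 11 + 1 = 12.
Hasse bound: |12 − (17+1)| = |-6| = 6 ≤ 2√17 ≈ 8.2462 ✓.


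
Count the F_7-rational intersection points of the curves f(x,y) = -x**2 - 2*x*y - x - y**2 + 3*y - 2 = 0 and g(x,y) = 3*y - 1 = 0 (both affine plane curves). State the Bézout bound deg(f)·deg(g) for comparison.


Common zeros: ∅; count = 0; Bézout bound = 2.

deg(f) = 2, deg(g) = 1, so Bézout bound = 2.
Scan x ∈ F_7. For each x, list the y ∈ F_7 with f(x, y) ≡ 0 and those with g(x, y) ≡ 0 (mod 7); the common zeros in that column are the intersection.
  x = 0: f ≡ 0 at y ∈ {1, 2}; g ≡ 0 at y ∈ {5}; common: ∅.
  x = 1: f ≡ 0 at y ∈ ∅; g ≡ 0 at y ∈ {5}; common: ∅.
  x = 2: f ≡ 0 at y ∈ {2, 4}; g ≡ 0 at y ∈ {5}; common: ∅.
  x = 3: f ≡ 0 at y ∈ {0, 4}; g ≡ 0 at y ∈ {5}; common: ∅.
  x = 4: f ≡ 0 at y ∈ {1}; g ≡ 0 at y ∈ {5}; common: ∅.
  x = 5: f ≡ 0 at y ∈ ∅; g ≡ 0 at y ∈ {5}; common: ∅.
  x = 6: f ≡ 0 at y ∈ ∅; g ≡ 0 at y ∈ {5}; common: ∅.
Collecting: common zeros = ∅, so the count is 0.
Comparison with the Bézout bound: 0 ≤ 2 = deg(f)·deg(g), as expected for curves with no common component (the affine F_7-count falls short of the bound because intersections may lie at infinity, over extension fields, or carry multiplicity).


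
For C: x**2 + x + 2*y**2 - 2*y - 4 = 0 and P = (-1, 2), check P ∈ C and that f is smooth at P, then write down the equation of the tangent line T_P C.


Tangent line at P: -x + 6*y - 13 = 0.

Step 1: f(-1, 2) = 0, so P lies on C.
Step 2: partial derivatives
  f_x(x, y) = 2*x + 1, f_y(x, y) = 4*y - 2.
  f_x(P) = -1, f_y(P) = 6 (gradient nonzero, so P is smooth).
Step 3: tangent line at P: -1·(x − -1) + 6·(y − 2) = 0.
Expanding: -x + 6*y - 13 = 0.


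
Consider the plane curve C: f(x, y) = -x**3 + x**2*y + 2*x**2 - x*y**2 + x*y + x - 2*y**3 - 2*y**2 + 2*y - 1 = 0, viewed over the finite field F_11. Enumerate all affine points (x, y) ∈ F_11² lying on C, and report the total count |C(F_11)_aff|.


Affine F_11-points: {(1, 1), (2, 7), (3, 1), (4, 4), (4, 5), (4, 10), (5, 8), (6, 2), (7, 8), (9, 4), (9, 8), (9, 10), (10, 1), (10, 5), (10, 10)}; count = 15.

For each of the 121 pairs (x, y) ∈ F_11², evaluate f(x, y) mod 11. Record the zeros.
  x = 0: [0↦10, 1↦8, 2↦1, 3↦10, 4↦1, 5↦6, 6↦2, 7↦10, 8↦7, 9↦3, 10↦8]  zeros at y ∈ ∅
  x = 1: [0↦1, 1↦0, 2↦3, 3↦9, 4↦6, 5↦4, 6↦2, 7↦10, 8↦5, 9↦8, 10↦7]  zeros at y ∈ {1}
  x = 2: [0↦1, 1↦3, 2↦7, 3↦1, 4↦6, 5↦10, 6↦1, 7↦0, 8↦6, 9↦7, 10↦2]  zeros at y ∈ {7}
  x = 3: [0↦4, 1↦0, 2↦7, 3↦2, 4↦6, 5↦7, 6↦4, 7↦7, 8↦4, 9↦5, 10↦9]  zeros at y ∈ {1}
  x = 4: [0↦4, 1↦7, 2↦8, 3↦6, 4↦0, 5↦0, 6↦5, 7↦3, 8↦4, 9↦7, 10↦0]  zeros at y ∈ {4, 5, 10}
  x = 5: [0↦6, 1↦7, 2↦4, 3↦7, 4↦4, 5↦5, 6↦9, 7↦4, 8↦0, 9↦7, 10↦2]  zeros at y ∈ {8}
  x = 6: [0↦4, 1↦5, 2↦0, 3↦10, 4↦1, 5↦5, 6↦10, 7↦4, 8↦8, 9↦10, 10↦9]  zeros at y ∈ {2}
  x = 7: [0↦3, 1↦6, 2↦1, 3↦9, 4↦7, 5↦5, 6↦2, 7↦8, 8↦0, 9↦10, 10↦4]  zeros at y ∈ {8}
  x = 8: [0↦8, 1↦4, 2↦1, 3↦9, 4↦5, 5↦10, 6↦1, 7↦10, 8↦3, 9↦1, 10↦3]  zeros at y ∈ ∅
  x = 9: [0↦2, 1↦4, 2↦5, 3↦4, 4↦0, 5↦3, 6↦1, 7↦4, 8↦0, 9↦10, 10↦0]  zeros at y ∈ {4, 8, 10}
  x = 10: [0↦1, 1↦0, 2↦7, 3↦10, 4↦8, 5↦0, 6↦7, 7↦6, 8↦7, 9↦9, 10↦0]  zeros at y ∈ {1, 5, 10}
Collecting zeros: affine points = {(1, 1), (2, 7), (3, 1), (4, 4), (4, 5), (4, 10), (5, 8), (6, 2), (7, 8), (9, 4), (9, 8), (9, 10), (10, 1), (10, 5), (10, 10)}.
Total count |C(F_11)_aff| = 15.


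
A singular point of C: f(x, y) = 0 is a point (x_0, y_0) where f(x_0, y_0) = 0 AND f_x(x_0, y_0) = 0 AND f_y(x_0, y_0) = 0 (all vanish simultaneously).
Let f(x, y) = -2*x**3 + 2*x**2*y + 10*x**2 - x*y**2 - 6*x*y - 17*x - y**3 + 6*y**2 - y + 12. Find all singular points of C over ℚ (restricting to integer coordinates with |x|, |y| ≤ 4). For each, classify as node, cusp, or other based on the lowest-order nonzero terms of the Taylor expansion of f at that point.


Singular points: {(2, 1)}; classification: cusp.

Compute partial derivatives:
  f_x = -6*x**2 + 4*x*y + 20*x - y**2 - 6*y - 17.
  f_y = 2*x**2 - 2*x*y - 6*x - 3*y**2 + 12*y - 1.
Scan x_0 ∈ {−4, ..., 4}. For each x_0, f_y(x_0, y) is a polynomial in y; find its integer roots y ∈ {−4, ..., 4}, then test f_x and f at those candidates.
  x = -4: f_y(-4, y) = -3*y**2 + 20*y + 55; no integer root y with |y| ≤ 4.
  x = -3: f_y(-3, y) = -3*y**2 + 18*y + 35; no integer root y with |y| ≤ 4.
  x = -2: f_y(-2, y) = -3*y**2 + 16*y + 19; vanishes at y ∈ {-1}. (-2, -1): f_x = -68 ≠ 0.
  x = -1: f_y(-1, y) = -3*y**2 + 14*y + 7; no integer root y with |y| ≤ 4.
  x = 0: f_y(0, y) = -3*y**2 + 12*y - 1; no integer root y with |y| ≤ 4.
  x = 1: f_y(1, y) = -3*y**2 + 10*y - 5; no integer root y with |y| ≤ 4.
  x = 2: f_y(2, y) = -3*y**2 + 8*y - 5; vanishes at y ∈ {1}. (2, 1): f_x = 0, f = 0 — SINGULAR.
  x = 3: f_y(3, y) = -3*y**2 + 6*y - 1; no integer root y with |y| ≤ 4.
  x = 4: f_y(4, y) = -3*y**2 + 4*y + 7; vanishes at y ∈ {-1}. (4, -1): f_x = -44 ≠ 0.
Only singular point on the grid: (2, 1).
Classify: substitute x = 2 + u, y = 1 + v and expand: f = -2*u**3 + 2*u**2*v - u*v**2 - v**3 + v**2.
No constant or linear terms (consistent with a singular point). Quadratic part: v**2. Cubic part: -2*u**3 + 2*u**2*v - u*v**2 - v**3.
The quadratic part v**2 is a perfect square, so there is a single (double) tangent line v = 0, i.e. y = 1. Restricting the cubic part to that line (v = 0) leaves -2*u**3 ≠ 0, so f is not divisible by v and the branch is v² ≈ 2*u**3 to lowest order — this is a cusp.
Classification: cusp.


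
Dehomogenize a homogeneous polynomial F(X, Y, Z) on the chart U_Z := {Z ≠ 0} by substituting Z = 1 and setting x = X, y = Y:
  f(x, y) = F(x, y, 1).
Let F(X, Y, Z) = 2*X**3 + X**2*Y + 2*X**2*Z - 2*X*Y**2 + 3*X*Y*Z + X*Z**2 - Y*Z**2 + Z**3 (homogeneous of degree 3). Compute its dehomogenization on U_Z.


f(x, y) = 2*x**3 + x**2*y + 2*x**2 - 2*x*y**2 + 3*x*y + x - y + 1

On U_Z we set Z = 1. Each monomial c·X^i·Y^j·Z^k in F becomes c·x^i·y^j·1^k = c·x^i·y^j.
Substituting Z = 1: F(X, Y, 1) = 2*x**3 + x**2*y + 2*x**2 - 2*x*y**2 + 3*x*y + x - y + 1.
Note: deg(f) ≤ deg(F) = 3; strict inequality happens when F is divisible by Z (lost terms).


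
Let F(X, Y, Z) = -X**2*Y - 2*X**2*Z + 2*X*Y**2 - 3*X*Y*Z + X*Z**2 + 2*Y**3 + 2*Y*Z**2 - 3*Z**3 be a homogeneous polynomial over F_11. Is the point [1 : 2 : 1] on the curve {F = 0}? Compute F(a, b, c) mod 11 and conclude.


F(1,2,1) ≡ 5 (mod 11); P is NOT on the curve.

Evaluate F(1, 2, 1) term-by-term (mod 11).
  -X**2*Y ↦ -1·1·2·1 = -2
  -2*X**2*Z ↦ -2·1·1·1 = -2
  2*X*Y**2 ↦ 2·1·4·1 = 8
  -3*X*Y*Z ↦ -3·1·2·1 = -6
  X*Z**2 ↦ 1·1·1·1 = 1
  2*Y**3 ↦ 2·1·8·1 = 16
  2*Y*Z**2 ↦ 2·1·2·1 = 4
  -3*Z**3 ↦ -3·1·1·1 = -3
Sum: F(1, 2, 1) = (-2) + (-2) + (8) + (-6) + (1) + (16) + (4) + (-3) = 16.
Reducing mod 11: 16 ≡ 5 (mod 11).
Since F(a, b, c) ≡ 5 ≠ 0 (mod 11), P does NOT lie on the curve.


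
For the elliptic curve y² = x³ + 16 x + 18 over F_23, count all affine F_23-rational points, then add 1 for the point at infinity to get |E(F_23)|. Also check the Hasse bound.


Affine points = {(0, 8), (0, 15), (1, 9), (1, 14), (2, 9), (2, 14), (3, 1), (3, 22), (4, 10), (4, 13), (5, 4), (5, 19), (6, 10), (6, 13), (7, 6), (7, 17), (12, 11), (12, 12), (13, 10), (13, 13), (16, 0), (20, 9), (20, 14), (21, 1), (21, 22), (22, 1), (22, 22)}; affine count = 27; |E(F_23)| = 28.

Discriminant check: Δ ∝ 4a³ + 27b² = 4·16³ + 27·18² = 4·4096 + 27·324 ≡ 16 (mod 23). Nonzero ⇒ E is nonsingular.
For each x ∈ F_23, compute rhs = x³ + 16·x + 18 mod 23, then count y ∈ F_23 with y² ≡ rhs.
  x = 0: rhs = 18, matching y values: 8, 15 (2 points).
  x = 1: rhs = 12, matching y values: 9, 14 (2 points).
  x = 2: rhs = 12, matching y values: 9, 14 (2 points).
  x = 3: rhs = 1, matching y values: 1, 22 (2 points).
  x = 4: rhs = 8, matching y values: 10, 13 (2 points).
  x = 5: rhs = 16, matching y values: 4, 19 (2 points).
  x = 6: rhs = 8, matching y values: 10, 13 (2 points).
  x = 7: rhs = 13, matching y values: 6, 17 (2 points).
  x = 8: rhs = 14, matching y values: none (0 points).
  x = 9: rhs = 17, matching y values: none (0 points).
  x = 10: rhs = 5, matching y values: none (0 points).
  x = 11: rhs = 7, matching y values: none (0 points).
  x = 12: rhs = 6, matching y values: 11, 12 (2 points).
  x = 13: rhs = 8, matching y values: 10, 13 (2 points).
  x = 14: rhs = 19, matching y values: none (0 points).
  x = 15: rhs = 22, matching y values: none (0 points).
  x = 16: rhs = 0, matching y values: 0 (1 points).
  x = 17: rhs = 5, matching y values: none (0 points).
  x = 18: rhs = 20, matching y values: none (0 points).
  x = 19: rhs = 5, matching y values: none (0 points).
  x = 20: rhs = 12, matching y values: 9, 14 (2 points).
  x = 21: rhs = 1, matching y values: 1, 22 (2 points).
  x = 22: rhs = 1, matching y values: 1, 22 (2 points).
Total affine count: 27.
Full point count |E(F_23)| = 27 + 1 = 28.
Hasse bound: |28 − (23+1)| = |4| = 4 ≤ 2√23 ≈ 9.5917 ✓.


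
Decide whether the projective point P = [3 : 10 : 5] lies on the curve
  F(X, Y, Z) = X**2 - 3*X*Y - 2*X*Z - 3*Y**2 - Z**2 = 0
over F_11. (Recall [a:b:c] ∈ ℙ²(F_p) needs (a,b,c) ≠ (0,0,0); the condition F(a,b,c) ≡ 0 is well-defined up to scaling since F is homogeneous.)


F(3,10,5) ≡ 4 (mod 11); P is NOT on the curve.

Evaluate F(3, 10, 5) term-by-term (mod 11).
  X**2 ↦ 1·9·1·1 = 9
  -3*X*Y ↦ -3·3·10·1 = -90
  -2*X*Z ↦ -2·3·1·5 = -30
  -3*Y**2 ↦ -3·1·100·1 = -300
  -Z**2 ↦ -1·1·1·25 = -25
Sum: F(3, 10, 5) = (9) + (-90) + (-30) + (-300) + (-25) = -436.
Reducing mod 11: -436 ≡ 4 (mod 11).
Since F(a, b, c) ≡ 4 ≠ 0 (mod 11), P does NOT lie on the curve.


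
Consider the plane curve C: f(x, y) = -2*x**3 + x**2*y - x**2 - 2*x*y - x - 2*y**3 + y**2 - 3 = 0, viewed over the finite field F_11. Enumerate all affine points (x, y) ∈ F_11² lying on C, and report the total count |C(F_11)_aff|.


Affine F_11-points: {(0, 10), (1, 3), (2, 10), (3, 9), (4, 4), (6, 7), (8, 10), (9, 0)}; count = 8.

For each of the 121 pairs (x, y) ∈ F_11², evaluate f(x, y) mod 11. Record the zeros.
  x = 0: [0↦8, 1↦7, 2↦7, 3↦7, 4↦6, 5↦3, 6↦8, 7↦9, 8↦5, 9↦6, 10↦0]  zeros at y ∈ {10}
  x = 1: [0↦4, 1↦2, 2↦1, 3↦0, 4↦9, 5↦5, 6↦9, 7↦9, 8↦4, 9↦4, 10↦8]  zeros at y ∈ {3}
  x = 2: [0↦8, 1↦7, 2↦7, 3↦7, 4↦6, 5↦3, 6↦8, 7↦9, 8↦5, 9↦6, 10↦0]  zeros at y ∈ {10}
  x = 3: [0↦8, 1↦10, 2↦2, 3↦5, 4↦7, 5↦7, 6↦4, 7↦8, 8↦7, 9↦0, 10↦8]  zeros at y ∈ {9}
  x = 4: [0↦3, 1↦10, 2↦7, 3↦4, 4↦0, 5↦5, 6↦7, 7↦5, 8↦9, 9↦7, 10↦9]  zeros at y ∈ {4}
  x = 5: [0↦3, 1↦6, 2↦10, 3↦3, 4↦6, 5↦7, 6↦5, 7↦10, 8↦10, 9↦4, 10↦2]  zeros at y ∈ ∅
  x = 6: [0↦7, 1↦8, 2↦10, 3↦1, 4↦2, 5↦1, 6↦8, 7↦0, 8↦9, 9↦1, 10↦8]  zeros at y ∈ {7}
  x = 7: [0↦3, 1↦4, 2↦6, 3↦8, 4↦9, 5↦8, 6↦4, 7↦7, 8↦5, 9↦8, 10↦4]  zeros at y ∈ ∅
  x = 8: [0↦1, 1↦4, 2↦8, 3↦1, 4↦4, 5↦5, 6↦3, 7↦8, 8↦8, 9↦2, 10↦0]  zeros at y ∈ {10}
  x = 9: [0↦0, 1↦7, 2↦4, 3↦1, 4↦8, 5↦2, 6↦4, 7↦2, 8↦6, 9↦4, 10↦6]  zeros at y ∈ {0}
  x = 10: [0↦10, 1↦1, 2↦4, 3↦7, 4↦9, 5↦9, 6↦6, 7↦10, 8↦9, 9↦2, 10↦10]  zeros at y ∈ ∅
Collecting zeros: affine points = {(0, 10), (1, 3), (2, 10), (3, 9), (4, 4), (6, 7), (8, 10), (9, 0)}.
Total count |C(F_11)_aff| = 8.


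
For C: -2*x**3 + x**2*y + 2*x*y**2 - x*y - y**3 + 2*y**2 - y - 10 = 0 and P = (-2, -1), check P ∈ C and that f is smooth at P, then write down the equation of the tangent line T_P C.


Tangent line at P: -17*x + 6*y - 28 = 0.

Step 1: f(-2, -1) = 0, so P lies on C.
Step 2: partial derivatives
  f_x(x, y) = -6*x**2 + 2*x*y + 2*y**2 - y, f_y(x, y) = x**2 + 4*x*y - x - 3*y**2 + 4*y - 1.
  f_x(P) = -17, f_y(P) = 6 (gradient nonzero, so P is smooth).
Step 3: tangent line at P: -17·(x − -2) + 6·(y − -1) = 0.
Expanding: -17*x + 6*y - 28 = 0.


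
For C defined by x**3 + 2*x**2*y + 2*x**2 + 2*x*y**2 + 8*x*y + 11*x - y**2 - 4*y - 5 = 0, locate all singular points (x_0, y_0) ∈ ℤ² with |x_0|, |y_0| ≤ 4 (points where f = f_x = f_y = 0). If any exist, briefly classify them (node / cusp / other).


Singular points: {(1, -3)}; classification: node.

Compute partial derivatives:
  f_x = 3*x**2 + 4*x*y + 4*x + 2*y**2 + 8*y + 11.
  f_y = 2*x**2 + 4*x*y + 8*x - 2*y - 4.
Scan x_0 ∈ {−4, ..., 4}. For each x_0, f_y(x_0, y) is a polynomial in y; find its integer roots y ∈ {−4, ..., 4}, then test f_x and f at those candidates.
  x = -4: f_y(-4, y) = -18*y - 4; no integer root y with |y| ≤ 4.
  x = -3: f_y(-3, y) = -14*y - 10; no integer root y with |y| ≤ 4.
  x = -2: f_y(-2, y) = -10*y - 12; no integer root y with |y| ≤ 4.
  x = -1: f_y(-1, y) = -6*y - 10; no integer root y with |y| ≤ 4.
  x = 0: f_y(0, y) = -2*y - 4; vanishes at y ∈ {-2}. (0, -2): f_x = 3 ≠ 0.
  x = 1: f_y(1, y) = 2*y + 6; vanishes at y ∈ {-3}. (1, -3): f_x = 0, f = 0 — SINGULAR.
  x = 2: f_y(2, y) = 6*y + 20; no integer root y with |y| ≤ 4.
  x = 3: f_y(3, y) = 10*y + 38; no integer root y with |y| ≤ 4.
  x = 4: f_y(4, y) = 14*y + 60; no integer root y with |y| ≤ 4.
Only singular point on the grid: (1, -3).
Classify: substitute x = 1 + u, y = -3 + v and expand: f = u**3 + 2*u**2*v - u**2 + 2*u*v**2 + v**2.
No constant or linear terms (consistent with a singular point). Quadratic part: -u**2 + v**2. Cubic part: u**3 + 2*u**2*v + 2*u*v**2.
The quadratic part v**2 - u**2 = (v − u)(v + u) splits into two distinct linear factors, so there are two distinct tangent lines y − -3 = ±(x − 1) — this is a node (ordinary double point).
Classification: node.


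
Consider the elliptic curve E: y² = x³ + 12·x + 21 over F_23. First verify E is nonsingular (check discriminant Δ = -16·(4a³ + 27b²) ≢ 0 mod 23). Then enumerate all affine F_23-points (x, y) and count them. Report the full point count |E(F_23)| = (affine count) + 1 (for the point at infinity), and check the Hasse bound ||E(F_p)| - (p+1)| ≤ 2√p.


Affine points = {(4, 8), (4, 15), (8, 10), (8, 13), (11, 9), (11, 14), (14, 9), (14, 14), (16, 10), (16, 13), (17, 3), (17, 20), (19, 1), (19, 22), (20, 2), (20, 21), (21, 9), (21, 14), (22, 10), (22, 13)}; affine count = 20; |E(F_23)| = 21.

Discriminant check: Δ ∝ 4a³ + 27b² = 4·12³ + 27·21² = 4·1728 + 27·441 ≡ 5 (mod 23). Nonzero ⇒ E is nonsingular.
For each x ∈ F_23, compute rhs = x³ + 12·x + 21 mod 23, then count y ∈ F_23 with y² ≡ rhs.
  x = 0: rhs = 21, matching y values: none (0 points).
  x = 1: rhs = 11, matching y values: none (0 points).
  x = 2: rhs = 7, matching y values: none (0 points).
  x = 3: rhs = 15, matching y values: none (0 points).
  x = 4: rhs = 18, matching y values: 8, 15 (2 points).
  x = 5: rhs = 22, matching y values: none (0 points).
  x = 6: rhs = 10, matching y values: none (0 points).
  x = 7: rhs = 11, matching y values: none (0 points).
  x = 8: rhs = 8, matching y values: 10, 13 (2 points).
  x = 9: rhs = 7, matching y values: none (0 points).
  x = 10: rhs = 14, matching y values: none (0 points).
  x = 11: rhs = 12, matching y values: 9, 14 (2 points).
  x = 12: rhs = 7, matching y values: none (0 points).
  x = 13: rhs = 5, matching y values: none (0 points).
  x = 14: rhs = 12, matching y values: 9, 14 (2 points).
  x = 15: rhs = 11, matching y values: none (0 points).
  x = 16: rhs = 8, matching y values: 10, 13 (2 points).
  x = 17: rhs = 9, matching y values: 3, 20 (2 points).
  x = 18: rhs = 20, matching y values: none (0 points).
  x = 19: rhs = 1, matching y values: 1, 22 (2 points).
  x = 20: rhs = 4, matching y values: 2, 21 (2 points).
  x = 21: rhs = 12, matching y values: 9, 14 (2 points).
  x = 22: rhs = 8, matching y values: 10, 13 (2 points).
Total affine count: 20.
Full point count |E(F_23)| = 20 + 1 = 21.
Hasse bound: |21 − (23+1)| = |-3| = 3 ≤ 2√23 ≈ 9.5917 ✓.


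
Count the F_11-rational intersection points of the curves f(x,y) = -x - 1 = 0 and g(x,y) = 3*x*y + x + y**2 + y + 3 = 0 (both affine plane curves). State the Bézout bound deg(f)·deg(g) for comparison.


Common zeros: ∅; count = 0; Bézout bound = 2.

deg(f) = 1, deg(g) = 2, so Bézout bound = 2.
Scan x ∈ F_11. For each x, list the y ∈ F_11 with f(x, y) ≡ 0 and those with g(x, y) ≡ 0 (mod 11); the common zeros in that column are the intersection.
  x = 0: f ≡ 0 at y ∈ ∅; g ≡ 0 at y ∈ {5}; common: ∅.
  x = 1: f ≡ 0 at y ∈ ∅; g ≡ 0 at y ∈ {9}; common: ∅.
  x = 2: f ≡ 0 at y ∈ ∅; g ≡ 0 at y ∈ ∅; common: ∅.
  x = 3: f ≡ 0 at y ∈ ∅; g ≡ 0 at y ∈ ∅; common: ∅.
  x = 4: f ≡ 0 at y ∈ ∅; g ≡ 0 at y ∈ {3, 6}; common: ∅.
  x = 5: f ≡ 0 at y ∈ ∅; g ≡ 0 at y ∈ {2, 4}; common: ∅.
  x = 6: f ≡ 0 at y ∈ ∅; g ≡ 0 at y ∈ ∅; common: ∅.
  x = 7: f ≡ 0 at y ∈ ∅; g ≡ 0 at y ∈ {1, 10}; common: ∅.
  x = 8: f ≡ 0 at y ∈ ∅; g ≡ 0 at y ∈ {0, 8}; common: ∅.
  x = 9: f ≡ 0 at y ∈ ∅; g ≡ 0 at y ∈ ∅; common: ∅.
  x = 10: f ≡ 0 at y ∈ {0, 1, 2, 3, 4, 5, 6, 7, 8, 9, 10}; g ≡ 0 at y ∈ ∅; common: ∅.
Collecting: common zeros = ∅, so the count is 0.
Comparison with the Bézout bound: 0 ≤ 2 = deg(f)·deg(g), as expected for curves with no common component (the affine F_11-count falls short of the bound because intersections may lie at infinity, over extension fields, or carry multiplicity).


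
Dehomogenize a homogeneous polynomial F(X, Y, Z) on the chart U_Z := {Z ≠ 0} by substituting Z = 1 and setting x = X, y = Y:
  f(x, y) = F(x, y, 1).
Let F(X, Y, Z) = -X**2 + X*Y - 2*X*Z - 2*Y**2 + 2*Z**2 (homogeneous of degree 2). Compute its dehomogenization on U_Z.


f(x, y) = -x**2 + x*y - 2*x - 2*y**2 + 2

On U_Z we set Z = 1. Each monomial c·X^i·Y^j·Z^k in F becomes c·x^i·y^j·1^k = c·x^i·y^j.
Substituting Z = 1: F(X, Y, 1) = -x**2 + x*y - 2*x - 2*y**2 + 2.
Note: deg(f) ≤ deg(F) = 2; strict inequality happens when F is divisible by Z (lost terms).


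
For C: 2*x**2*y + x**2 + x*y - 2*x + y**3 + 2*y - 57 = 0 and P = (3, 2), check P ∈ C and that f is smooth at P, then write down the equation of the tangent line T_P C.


Tangent line at P: 30*x + 35*y - 160 = 0.

Step 1: f(3, 2) = 0, so P lies on C.
Step 2: partial derivatives
  f_x(x, y) = 4*x*y + 2*x + y - 2, f_y(x, y) = 2*x**2 + x + 3*y**2 + 2.
  f_x(P) = 30, f_y(P) = 35 (gradient nonzero, so P is smooth).
Step 3: tangent line at P: 30·(x − 3) + 35·(y − 2) = 0.
Expanding: 30*x + 35*y - 160 = 0.


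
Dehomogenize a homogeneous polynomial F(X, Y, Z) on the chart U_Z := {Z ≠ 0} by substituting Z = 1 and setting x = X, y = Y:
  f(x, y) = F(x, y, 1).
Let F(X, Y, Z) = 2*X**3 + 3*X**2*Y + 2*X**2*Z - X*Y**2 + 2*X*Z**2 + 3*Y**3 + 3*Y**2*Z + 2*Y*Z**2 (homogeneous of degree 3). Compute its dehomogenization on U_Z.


f(x, y) = 2*x**3 + 3*x**2*y + 2*x**2 - x*y**2 + 2*x + 3*y**3 + 3*y**2 + 2*y

On U_Z we set Z = 1. Each monomial c·X^i·Y^j·Z^k in F becomes c·x^i·y^j·1^k = c·x^i·y^j.
Substituting Z = 1: F(X, Y, 1) = 2*x**3 + 3*x**2*y + 2*x**2 - x*y**2 + 2*x + 3*y**3 + 3*y**2 + 2*y.
Note: deg(f) ≤ deg(F) = 3; strict inequality happens when F is divisible by Z (lost terms).


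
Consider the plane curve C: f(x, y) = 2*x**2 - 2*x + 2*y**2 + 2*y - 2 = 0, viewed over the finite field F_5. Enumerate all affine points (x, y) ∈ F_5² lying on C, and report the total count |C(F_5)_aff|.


Affine F_5-points: {(0, 2), (1, 2), (3, 0), (3, 4)}; count = 4.

For each of the 25 pairs (x, y) ∈ F_5², evaluate f(x, y) mod 5. Record the zeros.
  x = 0: [0↦3, 1↦2, 2↦0, 3↦2, 4↦3]  zeros at y ∈ {2}
  x = 1: [0↦3, 1↦2, 2↦0, 3↦2, 4↦3]  zeros at y ∈ {2}
  x = 2: [0↦2, 1↦1, 2↦4, 3↦1, 4↦2]  zeros at y ∈ ∅
  x = 3: [0↦0, 1↦4, 2↦2, 3↦4, 4↦0]  zeros at y ∈ {0, 4}
  x = 4: [0↦2, 1↦1, 2↦4, 3↦1, 4↦2]  zeros at y ∈ ∅
Collecting zeros: affine points = {(0, 2), (1, 2), (3, 0), (3, 4)}.
Total count |C(F_5)_aff| = 4.


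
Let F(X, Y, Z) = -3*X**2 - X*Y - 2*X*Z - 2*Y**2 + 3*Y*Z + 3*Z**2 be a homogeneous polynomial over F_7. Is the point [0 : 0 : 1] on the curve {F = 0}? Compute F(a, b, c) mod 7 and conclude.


F(0,0,1) ≡ 3 (mod 7); P is NOT on the curve.

Evaluate F(0, 0, 1) term-by-term (mod 7).
  -3*X**2 ↦ -3·0·1·1 = 0
  -X*Y ↦ -1·0·0·1 = 0
  -2*X*Z ↦ -2·0·1·1 = 0
  -2*Y**2 ↦ -2·1·0·1 = 0
  3*Y*Z ↦ 3·1·0·1 = 0
  3*Z**2 ↦ 3·1·1·1 = 3
Sum: F(0, 0, 1) = (0) + (0) + (0) + (0) + (0) + (3) = 3.
Reducing mod 7: 3 ≡ 3 (mod 7).
Since F(a, b, c) ≡ 3 ≠ 0 (mod 7), P does NOT lie on the curve.


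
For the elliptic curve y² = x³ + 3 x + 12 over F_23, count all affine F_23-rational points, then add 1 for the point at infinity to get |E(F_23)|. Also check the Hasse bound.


Affine points = {(0, 9), (0, 14), (1, 4), (1, 19), (2, 7), (2, 16), (3, 5), (3, 18), (6, 4), (6, 19), (7, 10), (7, 13), (9, 3), (9, 20), (16, 4), (16, 19), (17, 10), (17, 13), (22, 10), (22, 13)}; affine count = 20; |E(F_23)| = 21.

Discriminant check: Δ ∝ 4a³ + 27b² = 4·3³ + 27·12² = 4·27 + 27·144 ≡ 17 (mod 23). Nonzero ⇒ E is nonsingular.
For each x ∈ F_23, compute rhs = x³ + 3·x + 12 mod 23, then count y ∈ F_23 with y² ≡ rhs.
  x = 0: rhs = 12, matching y values: 9, 14 (2 points).
  x = 1: rhs = 16, matching y values: 4, 19 (2 points).
  x = 2: rhs = 3, matching y values: 7, 16 (2 points).
  x = 3: rhs = 2, matching y values: 5, 18 (2 points).
  x = 4: rhs = 19, matching y values: none (0 points).
  x = 5: rhs = 14, matching y values: none (0 points).
  x = 6: rhs = 16, matching y values: 4, 19 (2 points).
  x = 7: rhs = 8, matching y values: 10, 13 (2 points).
  x = 8: rhs = 19, matching y values: none (0 points).
  x = 9: rhs = 9, matching y values: 3, 20 (2 points).
  x = 10: rhs = 7, matching y values: none (0 points).
  x = 11: rhs = 19, matching y values: none (0 points).
  x = 12: rhs = 5, matching y values: none (0 points).
  x = 13: rhs = 17, matching y values: none (0 points).
  x = 14: rhs = 15, matching y values: none (0 points).
  x = 15: rhs = 5, matching y values: none (0 points).
  x = 16: rhs = 16, matching y values: 4, 19 (2 points).
  x = 17: rhs = 8, matching y values: 10, 13 (2 points).
  x = 18: rhs = 10, matching y values: none (0 points).
  x = 19: rhs = 5, matching y values: none (0 points).
  x = 20: rhs = 22, matching y values: none (0 points).
  x = 21: rhs = 21, matching y values: none (0 points).
  x = 22: rhs = 8, matching y values: 10, 13 (2 points).
Total affine count: 20.
Full point count |E(F_23)| = 20 + 1 = 21.
Hasse bound: |21 − (23+1)| = |-3| = 3 ≤ 2√23 ≈ 9.5917 ✓.


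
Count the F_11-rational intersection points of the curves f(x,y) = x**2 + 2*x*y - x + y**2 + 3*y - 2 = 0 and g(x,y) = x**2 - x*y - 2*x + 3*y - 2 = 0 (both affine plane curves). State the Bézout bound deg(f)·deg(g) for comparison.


Common zeros: ∅; count = 0; Bézout bound = 4.

deg(f) = 2, deg(g) = 2, so Bézout bound = 4.
Scan x ∈ F_11. For each x, list the y ∈ F_11 with f(x, y) ≡ 0 and those with g(x, y) ≡ 0 (mod 11); the common zeros in that column are the intersection.
  x = 0: f ≡ 0 at y ∈ ∅; g ≡ 0 at y ∈ {8}; common: ∅.
  x = 1: f ≡ 0 at y ∈ {3}; g ≡ 0 at y ∈ {7}; common: ∅.
  x = 2: f ≡ 0 at y ∈ {0, 4}; g ≡ 0 at y ∈ {2}; common: ∅.
  x = 3: f ≡ 0 at y ∈ ∅; g ≡ 0 at y ∈ ∅; common: ∅.
  x = 4: f ≡ 0 at y ∈ {1, 10}; g ≡ 0 at y ∈ {6}; common: ∅.
  x = 5: f ≡ 0 at y ∈ {3, 6}; g ≡ 0 at y ∈ {1}; common: ∅.
  x = 6: f ≡ 0 at y ∈ {1, 6}; g ≡ 0 at y ∈ {0}; common: ∅.
  x = 7: f ≡ 0 at y ∈ ∅; g ≡ 0 at y ∈ {0}; common: ∅.
  x = 8: f ≡ 0 at y ∈ ∅; g ≡ 0 at y ∈ {7}; common: ∅.
  x = 9: f ≡ 0 at y ∈ ∅; g ≡ 0 at y ∈ {1}; common: ∅.
  x = 10: f ≡ 0 at y ∈ {0, 10}; g ≡ 0 at y ∈ {8}; common: ∅.
Collecting: common zeros = ∅, so the count is 0.
Comparison with the Bézout bound: 0 ≤ 4 = deg(f)·deg(g), as expected for curves with no common component (the affine F_11-count falls short of the bound because intersections may lie at infinity, over extension fields, or carry multiplicity).


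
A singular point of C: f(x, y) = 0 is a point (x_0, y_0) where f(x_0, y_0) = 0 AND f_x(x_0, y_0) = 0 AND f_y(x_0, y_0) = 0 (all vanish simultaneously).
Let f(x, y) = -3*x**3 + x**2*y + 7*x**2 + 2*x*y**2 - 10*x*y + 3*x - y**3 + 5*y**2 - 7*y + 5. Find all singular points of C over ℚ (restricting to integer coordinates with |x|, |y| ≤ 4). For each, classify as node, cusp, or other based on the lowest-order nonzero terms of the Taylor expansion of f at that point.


Singular points: {(1, 2)}; classification: cusp.

Compute partial derivatives:
  f_x = -9*x**2 + 2*x*y + 14*x + 2*y**2 - 10*y + 3.
  f_y = x**2 + 4*x*y - 10*x - 3*y**2 + 10*y - 7.
Scan x_0 ∈ {−4, ..., 4}. For each x_0, f_y(x_0, y) is a polynomial in y; find its integer roots y ∈ {−4, ..., 4}, then test f_x and f at those candidates.
  x = -4: f_y(-4, y) = -3*y**2 - 6*y + 49; no integer root y with |y| ≤ 4.
  x = -3: f_y(-3, y) = -3*y**2 - 2*y + 32; no integer root y with |y| ≤ 4.
  x = -2: f_y(-2, y) = -3*y**2 + 2*y + 17; no integer root y with |y| ≤ 4.
  x = -1: f_y(-1, y) = -3*y**2 + 6*y + 4; no integer root y with |y| ≤ 4.
  x = 0: f_y(0, y) = -3*y**2 + 10*y - 7; vanishes at y ∈ {1}. (0, 1): f_x = -5 ≠ 0.
  x = 1: f_y(1, y) = -3*y**2 + 14*y - 16; vanishes at y ∈ {2}. (1, 2): f_x = 0, f = 0 — SINGULAR.
  x = 2: f_y(2, y) = -3*y**2 + 18*y - 23; no integer root y with |y| ≤ 4.
  x = 3: f_y(3, y) = -3*y**2 + 22*y - 28; no integer root y with |y| ≤ 4.
  x = 4: f_y(4, y) = -3*y**2 + 26*y - 31; no integer root y with |y| ≤ 4.
Only singular point on the grid: (1, 2).
Classify: substitute x = 1 + u, y = 2 + v and expand: f = -3*u**3 + u**2*v + 2*u*v**2 - v**3 + v**2.
No constant or linear terms (consistent with a singular point). Quadratic part: v**2. Cubic part: -3*u**3 + u**2*v + 2*u*v**2 - v**3.
The quadratic part v**2 is a perfect square, so there is a single (double) tangent line v = 0, i.e. y = 2. Restricting the cubic part to that line (v = 0) leaves -3*u**3 ≠ 0, so f is not divisible by v and the branch is v² ≈ 3*u**3 to lowest order — this is a cusp.
Classification: cusp.


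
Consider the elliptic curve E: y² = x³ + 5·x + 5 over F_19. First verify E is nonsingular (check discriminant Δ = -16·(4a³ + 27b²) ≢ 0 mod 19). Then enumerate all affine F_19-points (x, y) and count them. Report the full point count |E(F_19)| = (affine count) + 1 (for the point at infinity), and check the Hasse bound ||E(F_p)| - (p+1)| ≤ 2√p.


Affine points = {(0, 9), (0, 10), (1, 7), (1, 12), (2, 2), (2, 17), (3, 3), (3, 16), (6, 2), (6, 17), (8, 5), (8, 14), (9, 0), (11, 2), (11, 17), (12, 8), (12, 11), (13, 5), (13, 14), (14, 8), (14, 11), (15, 4), (15, 15), (16, 1), (16, 18), (17, 5), (17, 14)}; affine count = 27; |E(F_19)| = 28.

Discriminant check: Δ ∝ 4a³ + 27b² = 4·5³ + 27·5² = 4·125 + 27·25 ≡ 16 (mod 19). Nonzero ⇒ E is nonsingular.
For each x ∈ F_19, compute rhs = x³ + 5·x + 5 mod 19, then count y ∈ F_19 with y² ≡ rhs.
  x = 0: rhs = 5, matching y values: 9, 10 (2 points).
  x = 1: rhs = 11, matching y values: 7, 12 (2 points).
  x = 2: rhs = 4, matching y values: 2, 17 (2 points).
  x = 3: rhs = 9, matching y values: 3, 16 (2 points).
  x = 4: rhs = 13, matching y values: none (0 points).
  x = 5: rhs = 3, matching y values: none (0 points).
  x = 6: rhs = 4, matching y values: 2, 17 (2 points).
  x = 7: rhs = 3, matching y values: none (0 points).
  x = 8: rhs = 6, matching y values: 5, 14 (2 points).
  x = 9: rhs = 0, matching y values: 0 (1 points).
  x = 10: rhs = 10, matching y values: none (0 points).
  x = 11: rhs = 4, matching y values: 2, 17 (2 points).
  x = 12: rhs = 7, matching y values: 8, 11 (2 points).
  x = 13: rhs = 6, matching y values: 5, 14 (2 points).
  x = 14: rhs = 7, matching y values: 8, 11 (2 points).
  x = 15: rhs = 16, matching y values: 4, 15 (2 points).
  x = 16: rhs = 1, matching y values: 1, 18 (2 points).
  x = 17: rhs = 6, matching y values: 5, 14 (2 points).
  x = 18: rhs = 18, matching y values: none (0 points).
Total affine count: 27.
Full point count |E(F_19)| = 27 + 1 = 28.
Hasse bound: |28 − (19+1)| = |8| = 8 ≤ 2√19 ≈ 8.7178 ✓.


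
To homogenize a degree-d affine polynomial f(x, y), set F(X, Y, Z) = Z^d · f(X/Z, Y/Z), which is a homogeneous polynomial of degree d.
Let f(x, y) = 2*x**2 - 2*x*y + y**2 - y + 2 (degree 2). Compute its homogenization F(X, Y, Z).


F(X, Y, Z) = 2*X**2 - 2*X*Y + Y**2 - Y*Z + 2*Z**2

deg(f) = 2.
Substitute x = X/Z, y = Y/Z into f, then multiply by Z^2.
  monomial 2·x^2·y^0 ↦ 2·X^2·Y^0·Z^0.
  monomial -2·x^1·y^1 ↦ -2·X^1·Y^1·Z^0.
  monomial 1·x^0·y^2 ↦ 1·X^0·Y^2·Z^0.
  monomial -1·x^0·y^1 ↦ -1·X^0·Y^1·Z^1.
  monomial 2·x^0·y^0 ↦ 2·X^0·Y^0·Z^2.
Collecting: F(X, Y, Z) = 2*X**2 - 2*X*Y + Y**2 - Y*Z + 2*Z**2.


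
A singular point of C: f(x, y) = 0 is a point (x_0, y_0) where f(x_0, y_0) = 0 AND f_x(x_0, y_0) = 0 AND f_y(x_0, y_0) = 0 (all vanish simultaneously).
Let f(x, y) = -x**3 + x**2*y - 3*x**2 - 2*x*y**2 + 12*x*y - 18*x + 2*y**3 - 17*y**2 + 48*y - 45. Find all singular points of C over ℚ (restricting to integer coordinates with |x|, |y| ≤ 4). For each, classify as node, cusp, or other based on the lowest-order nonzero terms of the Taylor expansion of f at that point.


Singular points: {(0, 3)}; classification: cusp.

Compute partial derivatives:
  f_x = -3*x**2 + 2*x*y - 6*x - 2*y**2 + 12*y - 18.
  f_y = x**2 - 4*x*y + 12*x + 6*y**2 - 34*y + 48.
Scan x_0 ∈ {−4, ..., 4}. For each x_0, f_y(x_0, y) is a polynomial in y; find its integer roots y ∈ {−4, ..., 4}, then test f_x and f at those candidates.
  x = -4: f_y(-4, y) = 6*y**2 - 18*y + 16; no integer root y with |y| ≤ 4.
  x = -3: f_y(-3, y) = 6*y**2 - 22*y + 21; no integer root y with |y| ≤ 4.
  x = -2: f_y(-2, y) = 6*y**2 - 26*y + 28; vanishes at y ∈ {2}. (-2, 2): f_x = -10 ≠ 0.
  x = -1: f_y(-1, y) = 6*y**2 - 30*y + 37; no integer root y with |y| ≤ 4.
  x = 0: f_y(0, y) = 6*y**2 - 34*y + 48; vanishes at y ∈ {3}. (0, 3): f_x = 0, f = 0 — SINGULAR.
  x = 1: f_y(1, y) = 6*y**2 - 38*y + 61; no integer root y with |y| ≤ 4.
  x = 2: f_y(2, y) = 6*y**2 - 42*y + 76; no integer root y with |y| ≤ 4.
  x = 3: f_y(3, y) = 6*y**2 - 46*y + 93; no integer root y with |y| ≤ 4.
  x = 4: f_y(4, y) = 6*y**2 - 50*y + 112; no integer root y with |y| ≤ 4.
Only singular point on the grid: (0, 3).
Classify: substitute x = 0 + u, y = 3 + v and expand: f = -u**3 + u**2*v - 2*u*v**2 + 2*v**3 + v**2.
No constant or linear terms (consistent with a singular point). Quadratic part: v**2. Cubic part: -u**3 + u**2*v - 2*u*v**2 + 2*v**3.
The quadratic part v**2 is a perfect square, so there is a single (double) tangent line v = 0, i.e. y = 3. Restricting the cubic part to that line (v = 0) leaves -u**3 ≠ 0, so f is not divisible by v and the branch is v² ≈ u**3 to lowest order — this is a cusp.
Classification: cusp.


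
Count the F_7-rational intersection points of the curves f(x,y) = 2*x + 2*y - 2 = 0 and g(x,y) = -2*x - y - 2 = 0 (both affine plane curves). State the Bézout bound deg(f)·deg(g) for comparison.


Common zeros: {(4, 4)}; count = 1; Bézout bound = 1.

deg(f) = 1, deg(g) = 1, so Bézout bound = 1.
Scan x ∈ F_7. For each x, list the y ∈ F_7 with f(x, y) ≡ 0 and those with g(x, y) ≡ 0 (mod 7); the common zeros in that column are the intersection.
  x = 0: f ≡ 0 at y ∈ {1}; g ≡ 0 at y ∈ {5}; common: ∅.
  x = 1: f ≡ 0 at y ∈ {0}; g ≡ 0 at y ∈ {3}; common: ∅.
  x = 2: f ≡ 0 at y ∈ {6}; g ≡ 0 at y ∈ {1}; common: ∅.
  x = 3: f ≡ 0 at y ∈ {5}; g ≡ 0 at y ∈ {6}; common: ∅.
  x = 4: f ≡ 0 at y ∈ {4}; g ≡ 0 at y ∈ {4}; common: {4}.
  x = 5: f ≡ 0 at y ∈ {3}; g ≡ 0 at y ∈ {2}; common: ∅.
  x = 6: f ≡ 0 at y ∈ {2}; g ≡ 0 at y ∈ {0}; common: ∅.
Collecting: common zeros = {(4, 4)}, so the count is 1.
Comparison with the Bézout bound: 1 ≤ 1 = deg(f)·deg(g), as expected for curves with no common component (the bound is attained).
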